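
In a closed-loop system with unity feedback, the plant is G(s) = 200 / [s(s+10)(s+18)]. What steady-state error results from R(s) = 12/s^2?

System type = 1 (one pole at s=0).
K_v = lim_{s→0} s·G(s) = 200 / (10·18) = 10/9.
e_ss = 12/K_v = 12/(10/9) = 10.8.

10.8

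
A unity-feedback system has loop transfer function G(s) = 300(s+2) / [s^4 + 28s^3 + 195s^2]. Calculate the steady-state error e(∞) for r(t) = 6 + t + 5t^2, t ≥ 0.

Factoring s^2 from the denominator leaves a polynomial with constant term 195, so the system is type 2. Taking each input component in turn:
  • 6: tracked with zero error.
  • t: tracked with zero error.
  • 5t^2: e_ss = 10/K_a with K_a=40/13 → 3.25.
Total e_ss = 3.25.

3.25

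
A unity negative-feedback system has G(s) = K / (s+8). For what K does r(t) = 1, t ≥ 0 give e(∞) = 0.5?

8

No free integrators in G(s): this is a type 0 system.
K_p = lim_{s→0} G(s) = K / (8) = 0.125·K.
e_ss = 1/(1 + K_p) = 0.5 ⇒ 1 + 0.125·K = 2 ⇒ K = 8.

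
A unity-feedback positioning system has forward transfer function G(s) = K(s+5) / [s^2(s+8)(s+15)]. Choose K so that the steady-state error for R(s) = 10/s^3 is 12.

20

G(s) has two factors of s in the denominator, so the system is type 2.
K_a = lim_{s→0} s^2·G(s) = K·5 / (8·15) = (1/24)·K.
e_ss = 10/K_a = 12 ⇒ K_a = 5/6 ⇒ K = (5/6)/(1/24) = 20.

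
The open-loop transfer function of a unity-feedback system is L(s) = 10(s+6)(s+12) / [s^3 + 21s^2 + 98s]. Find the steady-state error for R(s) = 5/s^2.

49/72

The denominator has no term below 98s — 1 pole at s=0, type 1.
K_v = lim_{s→0} s·L(s) = 10·6·12 / 98 = 360/49.
e_ss = 5/K_v = 5/(360/49) = 49/72.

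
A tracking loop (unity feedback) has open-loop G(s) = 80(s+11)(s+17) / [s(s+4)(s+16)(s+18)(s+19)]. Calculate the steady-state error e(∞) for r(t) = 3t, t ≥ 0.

One free integrator in G(s): this is a type 1 system.
K_v = lim_{s→0} s·G(s) = 80·11·17 / (4·16·18·19) = 935/1368.
e_ss = 3/K_v = 3/(935/1368) = 4104/935.

4104/935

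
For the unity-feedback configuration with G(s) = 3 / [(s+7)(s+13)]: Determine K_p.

3/91

No free integrators in G(s): this is a type 0 system.
K_p = lim_{s→0} G(s) = 3 / (7·13) = 3/91.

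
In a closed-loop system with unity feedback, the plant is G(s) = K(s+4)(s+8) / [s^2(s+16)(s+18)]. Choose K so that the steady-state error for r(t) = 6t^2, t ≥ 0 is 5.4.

Two free integrators in G(s): this is a type 2 system.
K_a = lim_{s→0} s^2·G(s) = K·4·8 / (16·18) = (1/9)·K.
e_ss = 12/K_a = 5.4 ⇒ K_a = 20/9 ⇒ K = (20/9)/(1/9) = 20.

20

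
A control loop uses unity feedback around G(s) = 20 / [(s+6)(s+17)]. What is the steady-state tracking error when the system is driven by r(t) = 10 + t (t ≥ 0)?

infinity

G(s) has no factors of s in the denominator, so the system is type 0. By superposition:
  • 10: e_ss = 10/(1+K_p) with K_p=10/51 → 510/61.
  • t: a type-0 system cannot track it, e_ss → ∞.
The unbounded component dominates.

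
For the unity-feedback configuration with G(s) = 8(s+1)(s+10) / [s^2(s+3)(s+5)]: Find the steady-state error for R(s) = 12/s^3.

2.25

Two free integrators in G(s): this is a type 2 system.
K_a = lim_{s→0} s^2·G(s) = 8·1·10 / (3·5) = 16/3.
r(t) = 6t^2 gives R(s) = 12/s^3.
e_ss = 12/K_a = 12/(16/3) = 2.25.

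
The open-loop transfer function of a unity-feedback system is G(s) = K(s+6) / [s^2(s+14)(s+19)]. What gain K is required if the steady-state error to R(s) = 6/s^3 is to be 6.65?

40

G(s) has two factors of s in the denominator, so the system is type 2.
K_a = lim_{s→0} s^2·G(s) = K·6 / (14·19) = (3/133)·K.
e_ss = 6/K_a = 6.65 ⇒ K_a = 120/133 ⇒ K = (120/133)/(3/133) = 40.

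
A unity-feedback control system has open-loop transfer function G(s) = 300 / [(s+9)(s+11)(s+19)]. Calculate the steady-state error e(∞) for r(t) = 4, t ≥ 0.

G(s) has no factors of s in the denominator, so the system is type 0.
K_p = lim_{s→0} G(s) = 300 / (9·11·19) = 100/627.
e_ss = 4/(1 + K_p) = 4/(727/627) = 2508/727.

2508/727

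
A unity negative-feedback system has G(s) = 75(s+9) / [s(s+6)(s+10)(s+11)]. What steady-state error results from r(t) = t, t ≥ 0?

G(s) has one factor of s in the denominator, so the system is type 1.
K_v = lim_{s→0} s·G(s) = 75·9 / (6·10·11) = 45/44.
e_ss = 1/K_v = 1/(45/44) = 44/45.

44/45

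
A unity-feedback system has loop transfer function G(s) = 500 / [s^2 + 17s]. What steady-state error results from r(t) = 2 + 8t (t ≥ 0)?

0.272

The denominator has no term below 17s — 1 pole at s=0, type 1. Treating each term separately:
  • 2: tracked with zero error.
  • 8t: e_ss = 8/K_v with K_v=500/17 → 0.272.
Total e_ss = 0.272.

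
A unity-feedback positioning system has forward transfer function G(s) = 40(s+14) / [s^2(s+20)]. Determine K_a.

The open loop has two poles at the origin → type 2 system.
K_a = lim_{s→0} s^2·G(s) = 40·14 / (20) = 28.

28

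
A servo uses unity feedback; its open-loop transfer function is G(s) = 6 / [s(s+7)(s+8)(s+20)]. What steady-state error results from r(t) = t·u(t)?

560/3

The open loop has one pole at the origin → type 1 system.
K_v = lim_{s→0} s·G(s) = 6 / (7·8·20) = 3/560.
e_ss = 1/K_v = 1/(3/560) = 560/3.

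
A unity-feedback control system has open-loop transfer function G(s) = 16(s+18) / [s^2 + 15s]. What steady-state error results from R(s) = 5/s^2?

Lowest-order denominator term is 15s, so the open loop has 1 pole at the origin → type 1 system.
K_v = lim_{s→0} s·G(s) = 16·18 / 15 = 19.2.
e_ss = 5/K_v = 5/19.2 = 25/96.

25/96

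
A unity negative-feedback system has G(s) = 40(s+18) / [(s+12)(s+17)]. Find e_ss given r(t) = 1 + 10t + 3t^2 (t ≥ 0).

System type = 0 (no poles at s=0). Treating each term separately:
  • 1: e_ss = 1/(1+K_p) with K_p=60/17 → 17/77.
  • 10t: a type-0 system cannot track it, e_ss → ∞.
  • 3t^2: a type-0 system cannot track it, e_ss → ∞.
The unbounded component dominates.

infinity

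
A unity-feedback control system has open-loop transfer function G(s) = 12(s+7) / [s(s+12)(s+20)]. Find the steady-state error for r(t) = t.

20/7

G(s) has one factor of s in the denominator, so the system is type 1.
K_v = lim_{s→0} s·G(s) = 12·7 / (12·20) = 0.35.
e_ss = 1/K_v = 1/0.35 = 20/7.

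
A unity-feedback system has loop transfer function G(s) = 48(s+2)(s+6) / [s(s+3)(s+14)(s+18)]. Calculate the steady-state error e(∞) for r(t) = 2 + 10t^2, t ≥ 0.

infinity

G(s) has one factor of s in the denominator, so the system is type 1. Treating each term separately:
  • 2: tracked with zero error.
  • 10t^2: a type-1 system cannot track it, e_ss → ∞.
The unbounded component dominates.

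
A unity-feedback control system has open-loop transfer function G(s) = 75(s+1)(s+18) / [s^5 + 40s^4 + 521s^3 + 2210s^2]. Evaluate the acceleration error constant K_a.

135/221

Lowest-order denominator term is 2210s^2, so the open loop has 2 poles at the origin → type 2 system.
K_a = lim_{s→0} s^2·G(s) = 75·1·18 / 2210 = 135/221.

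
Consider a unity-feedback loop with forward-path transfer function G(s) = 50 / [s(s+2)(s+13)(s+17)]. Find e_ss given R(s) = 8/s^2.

70.72

System type = 1 (one pole at s=0).
K_v = lim_{s→0} s·G(s) = 50 / (2·13·17) = 25/221.
e_ss = 8/K_v = 8/(25/221) = 70.72.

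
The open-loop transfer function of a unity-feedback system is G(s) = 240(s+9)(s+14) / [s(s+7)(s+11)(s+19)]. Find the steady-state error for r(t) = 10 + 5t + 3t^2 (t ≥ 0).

System type = 1 (one pole at s=0). Taking each input component in turn:
  • 10: tracked with zero error.
  • 5t: e_ss = 5/K_v with K_v=4320/209 → 209/864.
  • 3t^2: a type-1 system cannot track it, e_ss → ∞.
The unbounded component dominates.

infinity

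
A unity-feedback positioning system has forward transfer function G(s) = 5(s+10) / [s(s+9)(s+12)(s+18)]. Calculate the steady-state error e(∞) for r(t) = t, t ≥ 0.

38.88

System type = 1 (one pole at s=0).
K_v = lim_{s→0} s·G(s) = 5·10 / (9·12·18) = 25/972.
e_ss = 1/K_v = 1/(25/972) = 38.88.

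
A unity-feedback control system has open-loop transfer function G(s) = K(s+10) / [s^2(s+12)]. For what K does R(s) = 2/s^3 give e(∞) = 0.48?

5

System type = 2 (two poles at s=0).
K_a = lim_{s→0} s^2·G(s) = K·10 / (12) = (5/6)·K.
e_ss = 2/K_a = 0.48 ⇒ K_a = 25/6 ⇒ K = (25/6)/(5/6) = 5.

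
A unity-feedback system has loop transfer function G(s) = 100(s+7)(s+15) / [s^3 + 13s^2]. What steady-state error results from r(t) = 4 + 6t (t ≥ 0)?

Factoring s^2 from the denominator leaves a polynomial with constant term 13, so the system is type 2. Taking each input component in turn:
  • 4: tracked with zero error.
  • 6t: tracked with zero error.
Total e_ss = 0.

0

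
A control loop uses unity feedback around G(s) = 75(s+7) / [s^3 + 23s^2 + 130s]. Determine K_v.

The denominator has no term below 130s — 1 pole at s=0, type 1.
K_v = lim_{s→0} s·G(s) = 75·7 / 130 = 105/26.

105/26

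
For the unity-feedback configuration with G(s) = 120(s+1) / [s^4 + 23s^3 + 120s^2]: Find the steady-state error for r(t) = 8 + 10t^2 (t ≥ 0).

20

The denominator has no term below 120s^2 — 2 poles at s=0, type 2. Treating each term separately:
  • 8: tracked with zero error.
  • 10t^2: e_ss = 20/K_a with K_a=1 → 20.
Total e_ss = 20.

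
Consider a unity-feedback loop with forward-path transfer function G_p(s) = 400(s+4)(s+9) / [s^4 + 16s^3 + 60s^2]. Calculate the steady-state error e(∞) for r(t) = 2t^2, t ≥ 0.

The denominator has no term below 60s^2 — 2 poles at s=0, type 2.
K_a = lim_{s→0} s^2·G_p(s) = 400·4·9 / 60 = 240.
r(t) = 2t^2 gives R(s) = 4/s^3.
e_ss = 4/K_a = 4/240 = 1/60.

1/60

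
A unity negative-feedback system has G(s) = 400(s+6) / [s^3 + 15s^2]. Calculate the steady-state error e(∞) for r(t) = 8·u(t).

Factoring s^2 from the denominator leaves a polynomial with constant term 15, so the system is type 2.
A type-2 system has K_p = ∞, so it tracks a step input with zero steady-state error.

0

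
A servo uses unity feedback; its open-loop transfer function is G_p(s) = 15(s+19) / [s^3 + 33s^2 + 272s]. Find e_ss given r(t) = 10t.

544/57

The denominator has no term below 272s — 1 pole at s=0, type 1.
K_v = lim_{s→0} s·G_p(s) = 15·19 / 272 = 285/272.
e_ss = 10/K_v = 10/(285/272) = 544/57.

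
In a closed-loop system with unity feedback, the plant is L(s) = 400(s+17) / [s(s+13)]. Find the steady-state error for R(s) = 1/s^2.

One free integrator in L(s): this is a type 1 system.
K_v = lim_{s→0} s·L(s) = 400·17 / (13) = 6800/13.
e_ss = 1/K_v = 1/(6800/13) = 13/6800.

13/6800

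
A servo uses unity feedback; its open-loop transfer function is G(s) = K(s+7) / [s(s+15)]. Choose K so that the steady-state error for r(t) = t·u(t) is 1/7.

One free integrator in G(s): this is a type 1 system.
K_v = lim_{s→0} s·G(s) = K·7 / (15) = (7/15)·K.
e_ss = 1/K_v = 1/7 ⇒ K_v = 7 ⇒ K = 7/(7/15) = 15.

15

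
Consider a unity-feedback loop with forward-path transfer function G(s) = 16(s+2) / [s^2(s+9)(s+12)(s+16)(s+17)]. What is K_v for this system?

K_v = lim_{s→0} s·G(s); with 2 poles at the origin the limit diverges, so K_v = ∞.

infinity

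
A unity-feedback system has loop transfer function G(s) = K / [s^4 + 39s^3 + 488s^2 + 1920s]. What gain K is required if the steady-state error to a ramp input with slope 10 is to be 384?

50

The denominator has no term below 1920s — 1 pole at s=0, type 1.
K_v = lim_{s→0} s·G(s) = K / 1920 = (1/1920)·K.
e_ss = 10/K_v = 384 ⇒ K_v = 5/192 ⇒ K = (5/192)/(1/1920) = 50.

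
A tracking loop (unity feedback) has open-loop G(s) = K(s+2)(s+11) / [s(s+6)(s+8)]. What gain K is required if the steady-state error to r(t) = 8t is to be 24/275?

One free integrator in G(s): this is a type 1 system.
K_v = lim_{s→0} s·G(s) = K·2·11 / (6·8) = (11/24)·K.
e_ss = 8/K_v = 24/275 ⇒ K_v = 275/3 ⇒ K = (275/3)/(11/24) = 200.

200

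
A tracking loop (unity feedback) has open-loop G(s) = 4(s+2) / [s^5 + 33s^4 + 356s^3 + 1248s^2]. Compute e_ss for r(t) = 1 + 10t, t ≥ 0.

0

Lowest-order denominator term is 1248s^2, so the open loop has 2 poles at the origin → type 2 system. Treating each term separately:
  • 1: tracked with zero error.
  • 10t: tracked with zero error.
Total e_ss = 0.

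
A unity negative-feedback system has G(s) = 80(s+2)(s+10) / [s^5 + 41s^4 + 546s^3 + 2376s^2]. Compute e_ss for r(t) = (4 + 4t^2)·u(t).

The denominator has no term below 2376s^2 — 2 poles at s=0, type 2. Treating each term separately:
  • 4: tracked with zero error.
  • 4t^2: e_ss = 8/K_a with K_a=200/297 → 11.88.
Total e_ss = 11.88.

11.88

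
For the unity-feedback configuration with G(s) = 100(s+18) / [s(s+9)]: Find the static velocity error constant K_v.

200

One free integrator in G(s): this is a type 1 system.
K_v = lim_{s→0} s·G(s) = 100·18 / (9) = 200.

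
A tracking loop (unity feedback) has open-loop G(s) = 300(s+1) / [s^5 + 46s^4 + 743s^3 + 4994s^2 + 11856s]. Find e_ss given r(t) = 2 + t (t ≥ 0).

Factoring s from the denominator leaves a polynomial with constant term 11856, so the system is type 1. Treating each term separately:
  • 2: tracked with zero error.
  • t: e_ss = 1/K_v with K_v=25/988 → 39.52.
Total e_ss = 39.52.

39.52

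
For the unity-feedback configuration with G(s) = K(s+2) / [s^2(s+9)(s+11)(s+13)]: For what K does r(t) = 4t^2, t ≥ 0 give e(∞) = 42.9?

120

The open loop has two poles at the origin → type 2 system.
K_a = lim_{s→0} s^2·G(s) = K·2 / (9·11·13) = (2/1287)·K.
e_ss = 8/K_a = 42.9 ⇒ K_a = 80/429 ⇒ K = (80/429)/(2/1287) = 120.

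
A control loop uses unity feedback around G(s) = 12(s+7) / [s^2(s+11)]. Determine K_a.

Two free integrators in G(s): this is a type 2 system.
K_a = lim_{s→0} s^2·G(s) = 12·7 / (11) = 84/11.

84/11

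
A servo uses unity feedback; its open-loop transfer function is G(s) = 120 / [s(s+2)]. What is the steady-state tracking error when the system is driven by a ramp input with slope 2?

G(s) has one factor of s in the denominator, so the system is type 1.
K_v = lim_{s→0} s·G(s) = 120 / (2) = 60.
e_ss = 2/K_v = 2/60 = 1/30.

1/30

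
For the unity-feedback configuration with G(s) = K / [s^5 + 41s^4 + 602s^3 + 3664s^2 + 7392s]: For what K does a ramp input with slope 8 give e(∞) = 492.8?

Lowest-order denominator term is 7392s, so the open loop has 1 pole at the origin → type 1 system.
K_v = lim_{s→0} s·G(s) = K / 7392 = (1/7392)·K.
e_ss = 8/K_v = 492.8 ⇒ K_v = 5/308 ⇒ K = (5/308)/(1/7392) = 120.

120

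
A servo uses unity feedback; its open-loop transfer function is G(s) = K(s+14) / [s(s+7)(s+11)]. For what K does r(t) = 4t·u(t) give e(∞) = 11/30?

G(s) has one factor of s in the denominator, so the system is type 1.
K_v = lim_{s→0} s·G(s) = K·14 / (7·11) = (2/11)·K.
e_ss = 4/K_v = 11/30 ⇒ K_v = 120/11 ⇒ K = (120/11)/(2/11) = 60.

60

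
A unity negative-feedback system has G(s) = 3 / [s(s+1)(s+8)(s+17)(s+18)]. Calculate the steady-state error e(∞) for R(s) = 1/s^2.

816

The open loop has one pole at the origin → type 1 system.
K_v = lim_{s→0} s·G(s) = 3 / (1·8·17·18) = 1/816.
e_ss = 1/K_v = 1/(1/816) = 816.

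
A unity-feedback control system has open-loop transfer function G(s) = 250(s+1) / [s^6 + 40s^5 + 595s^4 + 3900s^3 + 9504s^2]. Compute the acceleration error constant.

125/4752

The denominator has no term below 9504s^2 — 2 poles at s=0, type 2.
K_a = lim_{s→0} s^2·G(s) = 250·1 / 9504 = 125/4752.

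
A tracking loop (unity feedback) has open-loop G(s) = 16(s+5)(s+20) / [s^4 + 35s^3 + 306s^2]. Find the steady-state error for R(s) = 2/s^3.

0.3825

Lowest-order denominator term is 306s^2, so the open loop has 2 poles at the origin → type 2 system.
K_a = lim_{s→0} s^2·G(s) = 16·5·20 / 306 = 800/153.
r(t) = t^2 gives R(s) = 2/s^3.
e_ss = 2/K_a = 2/(800/153) = 0.3825.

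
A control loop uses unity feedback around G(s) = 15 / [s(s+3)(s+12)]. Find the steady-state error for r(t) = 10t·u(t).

The open loop has one pole at the origin → type 1 system.
K_v = lim_{s→0} s·G(s) = 15 / (3·12) = 5/12.
e_ss = 10/K_v = 10/(5/12) = 24.

24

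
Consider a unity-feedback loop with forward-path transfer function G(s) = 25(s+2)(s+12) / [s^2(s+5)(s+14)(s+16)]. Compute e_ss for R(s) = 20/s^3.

112/3

Two free integrators in G(s): this is a type 2 system.
K_a = lim_{s→0} s^2·G(s) = 25·2·12 / (5·14·16) = 15/28.
r(t) = 10t^2 gives R(s) = 20/s^3.
e_ss = 20/K_a = 20/(15/28) = 112/3.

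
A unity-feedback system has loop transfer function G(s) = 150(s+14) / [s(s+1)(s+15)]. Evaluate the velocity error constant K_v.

One free integrator in G(s): this is a type 1 system.
K_v = lim_{s→0} s·G(s) = 150·14 / (1·15) = 140.

140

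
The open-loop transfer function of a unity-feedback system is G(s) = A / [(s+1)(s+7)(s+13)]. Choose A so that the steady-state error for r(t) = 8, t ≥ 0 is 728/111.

No free integrators in G(s): this is a type 0 system.
K_p = lim_{s→0} G(s) = A / (1·7·13) = (1/91)·A.
e_ss = 8/(1 + K_p) = 728/111 ⇒ 1 + (1/91)·A = 111/91 ⇒ A = 20.

20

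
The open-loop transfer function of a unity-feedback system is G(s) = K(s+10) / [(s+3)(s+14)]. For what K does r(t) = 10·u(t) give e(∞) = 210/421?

80

No free integrators in G(s): this is a type 0 system.
K_p = lim_{s→0} G(s) = K·10 / (3·14) = (5/21)·K.
e_ss = 10/(1 + K_p) = 210/421 ⇒ 1 + (5/21)·K = 421/21 ⇒ K = 80.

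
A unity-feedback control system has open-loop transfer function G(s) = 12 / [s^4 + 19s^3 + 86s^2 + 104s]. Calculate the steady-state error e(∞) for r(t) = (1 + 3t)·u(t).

The denominator has no term below 104s — 1 pole at s=0, type 1. By superposition:
  • 1: tracked with zero error.
  • 3t: e_ss = 3/K_v with K_v=3/26 → 26.
Total e_ss = 26.

26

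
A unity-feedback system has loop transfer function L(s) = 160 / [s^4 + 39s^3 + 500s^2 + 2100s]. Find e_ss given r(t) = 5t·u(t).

65.625

Factoring s from the denominator leaves a polynomial with constant term 2100, so the system is type 1.
K_v = lim_{s→0} s·L(s) = 160 / 2100 = 8/105.
e_ss = 5/K_v = 5/(8/105) = 65.625.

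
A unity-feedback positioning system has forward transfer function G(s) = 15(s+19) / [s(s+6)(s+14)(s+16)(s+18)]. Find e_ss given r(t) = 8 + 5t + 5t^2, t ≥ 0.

System type = 1 (one pole at s=0). Treating each term separately:
  • 8: tracked with zero error.
  • 5t: e_ss = 5/K_v with K_v=95/8064 → 8064/19.
  • 5t^2: a type-1 system cannot track it, e_ss → ∞.
The unbounded component dominates.

infinity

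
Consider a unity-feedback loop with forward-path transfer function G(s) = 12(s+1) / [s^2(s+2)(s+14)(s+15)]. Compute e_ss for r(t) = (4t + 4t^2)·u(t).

The open loop has two poles at the origin → type 2 system. By superposition:
  • 4t: tracked with zero error.
  • 4t^2: e_ss = 8/K_a with K_a=1/35 → 280.
Total e_ss = 280.

280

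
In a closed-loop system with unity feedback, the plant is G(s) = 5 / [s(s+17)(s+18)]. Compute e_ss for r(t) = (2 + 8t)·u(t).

The open loop has one pole at the origin → type 1 system. By superposition:
  • 2: tracked with zero error.
  • 8t: e_ss = 8/K_v with K_v=5/306 → 489.6.
Total e_ss = 489.6.

489.6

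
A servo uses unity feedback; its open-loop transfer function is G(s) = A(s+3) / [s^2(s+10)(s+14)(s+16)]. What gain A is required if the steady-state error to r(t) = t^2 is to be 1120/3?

G(s) has two factors of s in the denominator, so the system is type 2.
K_a = lim_{s→0} s^2·G(s) = A·3 / (10·14·16) = (3/2240)·A.
e_ss = 2/K_a = 1120/3 ⇒ K_a = 3/560 ⇒ A = (3/560)/(3/2240) = 4.

4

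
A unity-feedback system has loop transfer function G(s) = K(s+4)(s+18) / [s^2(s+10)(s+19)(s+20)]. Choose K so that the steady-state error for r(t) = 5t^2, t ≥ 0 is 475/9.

10

System type = 2 (two poles at s=0).
K_a = lim_{s→0} s^2·G(s) = K·4·18 / (10·19·20) = (9/475)·K.
e_ss = 10/K_a = 475/9 ⇒ K_a = 18/95 ⇒ K = (18/95)/(9/475) = 10.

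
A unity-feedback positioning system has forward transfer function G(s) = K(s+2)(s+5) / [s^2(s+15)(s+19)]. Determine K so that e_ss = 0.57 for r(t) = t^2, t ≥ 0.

System type = 2 (two poles at s=0).
K_a = lim_{s→0} s^2·G(s) = K·2·5 / (15·19) = (2/57)·K.
e_ss = 2/K_a = 0.57 ⇒ K_a = 200/57 ⇒ K = (200/57)/(2/57) = 100.

100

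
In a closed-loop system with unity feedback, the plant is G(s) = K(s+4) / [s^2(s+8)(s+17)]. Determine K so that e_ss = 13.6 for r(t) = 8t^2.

40

G(s) has two factors of s in the denominator, so the system is type 2.
K_a = lim_{s→0} s^2·G(s) = K·4 / (8·17) = (1/34)·K.
e_ss = 16/K_a = 13.6 ⇒ K_a = 20/17 ⇒ K = (20/17)/(1/34) = 40.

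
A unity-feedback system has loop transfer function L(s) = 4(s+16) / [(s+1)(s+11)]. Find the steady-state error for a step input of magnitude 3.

System type = 0 (no poles at s=0).
K_p = lim_{s→0} L(s) = 4·16 / (1·11) = 64/11.
e_ss = 3/(1 + K_p) = 3/(75/11) = 0.44.

0.44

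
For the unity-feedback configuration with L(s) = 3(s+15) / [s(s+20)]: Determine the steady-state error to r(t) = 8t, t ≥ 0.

32/9

System type = 1 (one pole at s=0).
K_v = lim_{s→0} s·L(s) = 3·15 / (20) = 2.25.
e_ss = 8/K_v = 8/2.25 = 32/9.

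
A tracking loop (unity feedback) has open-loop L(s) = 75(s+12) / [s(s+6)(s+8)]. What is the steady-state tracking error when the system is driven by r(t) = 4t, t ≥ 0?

The open loop has one pole at the origin → type 1 system.
K_v = lim_{s→0} s·L(s) = 75·12 / (6·8) = 18.75.
e_ss = 4/K_v = 4/18.75 = 16/75.

16/75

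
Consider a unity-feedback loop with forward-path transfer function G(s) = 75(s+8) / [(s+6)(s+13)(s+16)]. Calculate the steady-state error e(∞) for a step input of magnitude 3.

G(s) has no factors of s in the denominator, so the system is type 0.
K_p = lim_{s→0} G(s) = 75·8 / (6·13·16) = 25/52.
e_ss = 3/(1 + K_p) = 3/(77/52) = 156/77.

156/77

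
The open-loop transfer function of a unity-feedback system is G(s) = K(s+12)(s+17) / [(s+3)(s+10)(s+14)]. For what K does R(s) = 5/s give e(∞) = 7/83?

120

No free integrators in G(s): this is a type 0 system.
K_p = lim_{s→0} G(s) = K·12·17 / (3·10·14) = (17/35)·K.
e_ss = 5/(1 + K_p) = 7/83 ⇒ 1 + (17/35)·K = 415/7 ⇒ K = 120.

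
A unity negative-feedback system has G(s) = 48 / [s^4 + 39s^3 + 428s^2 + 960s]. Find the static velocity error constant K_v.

0.05

Factoring s from the denominator leaves a polynomial with constant term 960, so the system is type 1.
K_v = lim_{s→0} s·G(s) = 48 / 960 = 0.05.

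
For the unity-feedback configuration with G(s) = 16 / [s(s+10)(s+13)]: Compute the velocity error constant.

8/65

System type = 1 (one pole at s=0).
K_v = lim_{s→0} s·G(s) = 16 / (10·13) = 8/65.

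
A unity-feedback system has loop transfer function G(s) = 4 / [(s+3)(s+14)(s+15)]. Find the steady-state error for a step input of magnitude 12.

3780/317

The open loop has no poles at the origin → type 0 system.
K_p = lim_{s→0} G(s) = 4 / (3·14·15) = 2/315.
e_ss = 12/(1 + K_p) = 12/(317/315) = 3780/317.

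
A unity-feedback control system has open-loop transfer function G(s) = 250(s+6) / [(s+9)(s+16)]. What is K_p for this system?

G(s) has no factors of s in the denominator, so the system is type 0.
K_p = lim_{s→0} G(s) = 250·6 / (9·16) = 125/12.

125/12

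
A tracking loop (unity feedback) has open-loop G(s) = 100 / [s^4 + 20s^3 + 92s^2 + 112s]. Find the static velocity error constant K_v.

25/28

Lowest-order denominator term is 112s, so the open loop has 1 pole at the origin → type 1 system.
K_v = lim_{s→0} s·G(s) = 100 / 112 = 25/28.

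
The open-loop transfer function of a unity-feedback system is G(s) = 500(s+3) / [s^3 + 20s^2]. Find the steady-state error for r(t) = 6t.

0

Factoring s^2 from the denominator leaves a polynomial with constant term 20, so the system is type 2.
A type-2 system has K_v = ∞, so it tracks a ramp input with zero steady-state error.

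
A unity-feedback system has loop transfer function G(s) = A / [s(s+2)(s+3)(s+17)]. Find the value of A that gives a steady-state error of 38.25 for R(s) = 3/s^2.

8

G(s) has one factor of s in the denominator, so the system is type 1.
K_v = lim_{s→0} s·G(s) = A / (2·3·17) = (1/102)·A.
e_ss = 3/K_v = 38.25 ⇒ K_v = 4/51 ⇒ A = (4/51)/(1/102) = 8.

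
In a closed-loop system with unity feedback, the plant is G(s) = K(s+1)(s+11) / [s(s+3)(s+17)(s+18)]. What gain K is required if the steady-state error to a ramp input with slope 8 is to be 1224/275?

One free integrator in G(s): this is a type 1 system.
K_v = lim_{s→0} s·G(s) = K·1·11 / (3·17·18) = (11/918)·K.
e_ss = 8/K_v = 1224/275 ⇒ K_v = 275/153 ⇒ K = (275/153)/(11/918) = 150.

150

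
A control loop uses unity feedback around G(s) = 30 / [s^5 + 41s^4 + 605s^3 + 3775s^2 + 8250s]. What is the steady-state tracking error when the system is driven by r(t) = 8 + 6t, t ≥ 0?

1650

The denominator has no term below 8250s — 1 pole at s=0, type 1. Treating each term separately:
  • 8: tracked with zero error.
  • 6t: e_ss = 6/K_v with K_v=1/275 → 1650.
Total e_ss = 1650.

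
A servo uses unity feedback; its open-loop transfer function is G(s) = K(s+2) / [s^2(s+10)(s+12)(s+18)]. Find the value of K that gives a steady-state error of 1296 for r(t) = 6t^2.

System type = 2 (two poles at s=0).
K_a = lim_{s→0} s^2·G(s) = K·2 / (10·12·18) = (1/1080)·K.
e_ss = 12/K_a = 1296 ⇒ K_a = 1/108 ⇒ K = (1/108)/(1/1080) = 10.

10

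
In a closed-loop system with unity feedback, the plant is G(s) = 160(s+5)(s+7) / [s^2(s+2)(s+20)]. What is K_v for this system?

infinity

K_v = lim_{s→0} s·G(s); with 2 poles at the origin the limit diverges, so K_v = ∞.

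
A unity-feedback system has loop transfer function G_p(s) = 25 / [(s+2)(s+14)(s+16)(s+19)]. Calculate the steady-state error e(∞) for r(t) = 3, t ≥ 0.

G_p(s) has no factors of s in the denominator, so the system is type 0.
K_p = lim_{s→0} G_p(s) = 25 / (2·14·16·19) = 25/8512.
e_ss = 3/(1 + K_p) = 3/(8537/8512) = 25536/8537.

25536/8537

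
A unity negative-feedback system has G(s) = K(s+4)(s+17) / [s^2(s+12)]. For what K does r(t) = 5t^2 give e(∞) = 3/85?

G(s) has two factors of s in the denominator, so the system is type 2.
K_a = lim_{s→0} s^2·G(s) = K·4·17 / (12) = (17/3)·K.
e_ss = 10/K_a = 3/85 ⇒ K_a = 850/3 ⇒ K = (850/3)/(17/3) = 50.

50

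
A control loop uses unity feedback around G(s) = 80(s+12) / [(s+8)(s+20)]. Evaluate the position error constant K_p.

No free integrators in G(s): this is a type 0 system.
K_p = lim_{s→0} G(s) = 80·12 / (8·20) = 6.

6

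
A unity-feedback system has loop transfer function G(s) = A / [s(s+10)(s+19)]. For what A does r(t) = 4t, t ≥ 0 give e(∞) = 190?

4

G(s) has one factor of s in the denominator, so the system is type 1.
K_v = lim_{s→0} s·G(s) = A / (10·19) = (1/190)·A.
e_ss = 4/K_v = 190 ⇒ K_v = 2/95 ⇒ A = (2/95)/(1/190) = 4.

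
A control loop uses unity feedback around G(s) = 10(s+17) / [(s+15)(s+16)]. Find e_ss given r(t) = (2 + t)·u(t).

The open loop has no poles at the origin → type 0 system. Treating each term separately:
  • 2: e_ss = 2/(1+K_p) with K_p=17/24 → 48/41.
  • t: a type-0 system cannot track it, e_ss → ∞.
The unbounded component dominates.

infinity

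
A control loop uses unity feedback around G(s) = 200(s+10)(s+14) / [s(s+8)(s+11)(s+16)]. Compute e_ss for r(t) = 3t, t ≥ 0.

System type = 1 (one pole at s=0).
K_v = lim_{s→0} s·G(s) = 200·10·14 / (8·11·16) = 875/44.
e_ss = 3/K_v = 3/(875/44) = 132/875.

132/875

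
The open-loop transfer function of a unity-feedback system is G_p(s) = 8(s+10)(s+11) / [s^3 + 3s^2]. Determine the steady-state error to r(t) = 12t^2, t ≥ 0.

9/110

Factoring s^2 from the denominator leaves a polynomial with constant term 3, so the system is type 2.
K_a = lim_{s→0} s^2·G_p(s) = 8·10·11 / 3 = 880/3.
r(t) = 12t^2 gives R(s) = 24/s^3.
e_ss = 24/K_a = 24/(880/3) = 9/110.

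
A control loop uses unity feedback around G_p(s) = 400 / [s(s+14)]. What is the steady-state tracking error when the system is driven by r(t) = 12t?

G_p(s) has one factor of s in the denominator, so the system is type 1.
K_v = lim_{s→0} s·G_p(s) = 400 / (14) = 200/7.
e_ss = 12/K_v = 12/(200/7) = 0.42.

0.42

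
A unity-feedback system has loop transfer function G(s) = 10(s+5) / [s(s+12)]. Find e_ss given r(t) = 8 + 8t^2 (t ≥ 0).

infinity

The open loop has one pole at the origin → type 1 system. By superposition:
  • 8: tracked with zero error.
  • 8t^2: a type-1 system cannot track it, e_ss → ∞.
The unbounded component dominates.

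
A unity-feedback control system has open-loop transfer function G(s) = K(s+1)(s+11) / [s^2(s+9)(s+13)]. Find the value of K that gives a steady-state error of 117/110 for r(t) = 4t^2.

The open loop has two poles at the origin → type 2 system.
K_a = lim_{s→0} s^2·G(s) = K·1·11 / (9·13) = (11/117)·K.
e_ss = 8/K_a = 117/110 ⇒ K_a = 880/117 ⇒ K = (880/117)/(11/117) = 80.

80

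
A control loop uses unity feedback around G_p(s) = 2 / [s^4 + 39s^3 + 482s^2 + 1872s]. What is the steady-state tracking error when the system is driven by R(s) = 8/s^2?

7488

Lowest-order denominator term is 1872s, so the open loop has 1 pole at the origin → type 1 system.
K_v = lim_{s→0} s·G_p(s) = 2 / 1872 = 1/936.
e_ss = 8/K_v = 8/(1/936) = 7488.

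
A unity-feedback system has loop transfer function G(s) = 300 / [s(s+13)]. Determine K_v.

G(s) has one factor of s in the denominator, so the system is type 1.
K_v = lim_{s→0} s·G(s) = 300 / (13) = 300/13.

300/13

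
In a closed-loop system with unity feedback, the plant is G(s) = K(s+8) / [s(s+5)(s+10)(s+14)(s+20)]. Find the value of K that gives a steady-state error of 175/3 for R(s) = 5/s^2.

150

System type = 1 (one pole at s=0).
K_v = lim_{s→0} s·G(s) = K·8 / (5·10·14·20) = (1/1750)·K.
e_ss = 5/K_v = 175/3 ⇒ K_v = 3/35 ⇒ K = (3/35)/(1/1750) = 150.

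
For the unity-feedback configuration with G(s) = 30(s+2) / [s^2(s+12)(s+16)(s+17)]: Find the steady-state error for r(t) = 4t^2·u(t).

435.2

G(s) has two factors of s in the denominator, so the system is type 2.
K_a = lim_{s→0} s^2·G(s) = 30·2 / (12·16·17) = 5/272.
r(t) = 4t^2 gives R(s) = 8/s^3.
e_ss = 8/K_a = 8/(5/272) = 435.2.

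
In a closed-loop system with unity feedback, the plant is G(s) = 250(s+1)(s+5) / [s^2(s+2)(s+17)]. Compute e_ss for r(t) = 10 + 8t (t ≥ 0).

0

Two free integrators in G(s): this is a type 2 system. Taking each input component in turn:
  • 10: tracked with zero error.
  • 8t: tracked with zero error.
Total e_ss = 0.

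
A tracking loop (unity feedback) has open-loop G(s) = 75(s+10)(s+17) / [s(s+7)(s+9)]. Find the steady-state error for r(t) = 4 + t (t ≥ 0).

21/4250

System type = 1 (one pole at s=0). Taking each input component in turn:
  • 4: tracked with zero error.
  • t: e_ss = 1/K_v with K_v=4250/21 → 21/4250.
Total e_ss = 21/4250.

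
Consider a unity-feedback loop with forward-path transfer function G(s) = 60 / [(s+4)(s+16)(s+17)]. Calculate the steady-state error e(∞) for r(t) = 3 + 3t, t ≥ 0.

No free integrators in G(s): this is a type 0 system. Treating each term separately:
  • 3: e_ss = 3/(1+K_p) with K_p=15/272 → 816/287.
  • 3t: a type-0 system cannot track it, e_ss → ∞.
The unbounded component dominates.

infinity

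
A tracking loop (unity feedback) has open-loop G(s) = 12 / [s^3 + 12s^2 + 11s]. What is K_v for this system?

12/11

The denominator has no term below 11s — 1 pole at s=0, type 1.
K_v = lim_{s→0} s·G(s) = 12 / 11 = 12/11.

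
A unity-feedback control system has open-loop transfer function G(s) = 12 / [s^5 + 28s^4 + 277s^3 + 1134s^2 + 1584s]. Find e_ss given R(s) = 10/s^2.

1320

The denominator has no term below 1584s — 1 pole at s=0, type 1.
K_v = lim_{s→0} s·G(s) = 12 / 1584 = 1/132.
e_ss = 10/K_v = 10/(1/132) = 1320.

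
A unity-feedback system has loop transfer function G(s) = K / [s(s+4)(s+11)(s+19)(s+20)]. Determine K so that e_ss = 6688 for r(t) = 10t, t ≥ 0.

The open loop has one pole at the origin → type 1 system.
K_v = lim_{s→0} s·G(s) = K / (4·11·19·20) = (1/16720)·K.
e_ss = 10/K_v = 6688 ⇒ K_v = 5/3344 ⇒ K = (5/3344)/(1/16720) = 25.

25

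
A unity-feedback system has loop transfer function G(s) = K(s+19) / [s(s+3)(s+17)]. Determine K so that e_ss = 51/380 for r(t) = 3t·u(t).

60

G(s) has one factor of s in the denominator, so the system is type 1.
K_v = lim_{s→0} s·G(s) = K·19 / (3·17) = (19/51)·K.
e_ss = 3/K_v = 51/380 ⇒ K_v = 380/17 ⇒ K = (380/17)/(19/51) = 60.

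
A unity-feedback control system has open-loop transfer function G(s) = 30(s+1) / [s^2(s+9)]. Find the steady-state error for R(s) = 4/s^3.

1.2

G(s) has two factors of s in the denominator, so the system is type 2.
K_a = lim_{s→0} s^2·G(s) = 30·1 / (9) = 10/3.
r(t) = 2t^2 gives R(s) = 4/s^3.
e_ss = 4/K_a = 4/(10/3) = 1.2.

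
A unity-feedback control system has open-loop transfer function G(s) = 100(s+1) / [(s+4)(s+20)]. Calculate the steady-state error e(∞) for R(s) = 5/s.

System type = 0 (no poles at s=0).
K_p = lim_{s→0} G(s) = 100·1 / (4·20) = 1.25.
e_ss = 5/(1 + K_p) = 5/2.25 = 20/9.

20/9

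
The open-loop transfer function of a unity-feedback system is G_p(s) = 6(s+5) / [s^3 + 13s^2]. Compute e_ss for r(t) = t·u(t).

Factoring s^2 from the denominator leaves a polynomial with constant term 13, so the system is type 2.
K_v = ∞ for a type-2 system; e_ss to a ramp is zero.

0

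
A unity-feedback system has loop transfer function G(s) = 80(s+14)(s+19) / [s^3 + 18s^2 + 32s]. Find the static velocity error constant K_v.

Lowest-order denominator term is 32s, so the open loop has 1 pole at the origin → type 1 system.
K_v = lim_{s→0} s·G(s) = 80·14·19 / 32 = 665.

665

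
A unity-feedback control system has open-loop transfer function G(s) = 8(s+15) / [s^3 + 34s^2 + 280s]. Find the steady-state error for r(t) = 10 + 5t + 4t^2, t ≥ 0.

infinity

Factoring s from the denominator leaves a polynomial with constant term 280, so the system is type 1. Taking each input component in turn:
  • 10: tracked with zero error.
  • 5t: e_ss = 5/K_v with K_v=3/7 → 35/3.
  • 4t^2: a type-1 system cannot track it, e_ss → ∞.
The unbounded component dominates.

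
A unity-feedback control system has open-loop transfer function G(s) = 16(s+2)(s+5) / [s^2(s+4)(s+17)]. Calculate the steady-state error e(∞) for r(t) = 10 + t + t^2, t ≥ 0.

G(s) has two factors of s in the denominator, so the system is type 2. Taking each input component in turn:
  • 10: tracked with zero error.
  • t: tracked with zero error.
  • t^2: e_ss = 2/K_a with K_a=40/17 → 0.85.
Total e_ss = 0.85.

0.85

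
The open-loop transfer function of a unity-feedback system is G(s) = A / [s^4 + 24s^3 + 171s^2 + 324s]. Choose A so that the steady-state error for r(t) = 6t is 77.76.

Lowest-order denominator term is 324s, so the open loop has 1 pole at the origin → type 1 system.
K_v = lim_{s→0} s·G(s) = A / 324 = (1/324)·A.
e_ss = 6/K_v = 77.76 ⇒ K_v = 25/324 ⇒ A = (25/324)/(1/324) = 25.

25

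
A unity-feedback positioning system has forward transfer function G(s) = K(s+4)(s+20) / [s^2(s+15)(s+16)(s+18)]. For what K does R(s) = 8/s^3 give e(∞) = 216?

System type = 2 (two poles at s=0).
K_a = lim_{s→0} s^2·G(s) = K·4·20 / (15·16·18) = (1/54)·K.
e_ss = 8/K_a = 216 ⇒ K_a = 1/27 ⇒ K = (1/27)/(1/54) = 2.

2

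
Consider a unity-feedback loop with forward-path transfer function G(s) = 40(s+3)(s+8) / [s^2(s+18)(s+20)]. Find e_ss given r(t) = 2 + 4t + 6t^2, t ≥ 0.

G(s) has two factors of s in the denominator, so the system is type 2. By superposition:
  • 2: tracked with zero error.
  • 4t: tracked with zero error.
  • 6t^2: e_ss = 12/K_a with K_a=8/3 → 4.5.
Total e_ss = 4.5.

4.5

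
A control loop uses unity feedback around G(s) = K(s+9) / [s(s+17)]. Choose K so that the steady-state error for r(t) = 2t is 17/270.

60

G(s) has one factor of s in the denominator, so the system is type 1.
K_v = lim_{s→0} s·G(s) = K·9 / (17) = (9/17)·K.
e_ss = 2/K_v = 17/270 ⇒ K_v = 540/17 ⇒ K = (540/17)/(9/17) = 60.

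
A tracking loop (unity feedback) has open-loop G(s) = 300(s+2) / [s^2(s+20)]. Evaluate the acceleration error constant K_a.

Two free integrators in G(s): this is a type 2 system.
K_a = lim_{s→0} s^2·G(s) = 300·2 / (20) = 30.

30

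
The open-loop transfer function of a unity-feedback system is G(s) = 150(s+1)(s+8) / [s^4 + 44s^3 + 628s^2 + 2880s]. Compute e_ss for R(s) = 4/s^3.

infinity

Lowest-order denominator term is 2880s, so the open loop has 1 pole at the origin → type 1 system.
For a type-1 system K_a = 0, so e_ss to a parabolic input is unbounded.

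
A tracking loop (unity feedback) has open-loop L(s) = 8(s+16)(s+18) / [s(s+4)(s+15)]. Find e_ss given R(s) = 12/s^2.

System type = 1 (one pole at s=0).
K_v = lim_{s→0} s·L(s) = 8·16·18 / (4·15) = 38.4.
e_ss = 12/K_v = 12/38.4 = 0.3125.

0.3125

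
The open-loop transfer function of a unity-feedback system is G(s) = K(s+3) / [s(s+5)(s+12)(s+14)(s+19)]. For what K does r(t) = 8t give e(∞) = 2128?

System type = 1 (one pole at s=0).
K_v = lim_{s→0} s·G(s) = K·3 / (5·12·14·19) = (1/5320)·K.
e_ss = 8/K_v = 2128 ⇒ K_v = 1/266 ⇒ K = (1/266)/(1/5320) = 20.

20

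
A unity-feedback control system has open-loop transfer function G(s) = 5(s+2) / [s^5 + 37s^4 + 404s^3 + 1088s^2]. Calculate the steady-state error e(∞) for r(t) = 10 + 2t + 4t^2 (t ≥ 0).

The denominator has no term below 1088s^2 — 2 poles at s=0, type 2. By superposition:
  • 10: tracked with zero error.
  • 2t: tracked with zero error.
  • 4t^2: e_ss = 8/K_a with K_a=5/544 → 870.4.
Total e_ss = 870.4.

870.4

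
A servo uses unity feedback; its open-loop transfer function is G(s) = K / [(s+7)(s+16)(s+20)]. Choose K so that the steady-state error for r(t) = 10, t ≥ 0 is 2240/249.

250

No free integrators in G(s): this is a type 0 system.
K_p = lim_{s→0} G(s) = K / (7·16·20) = (1/2240)·K.
e_ss = 10/(1 + K_p) = 2240/249 ⇒ 1 + (1/2240)·K = 249/224 ⇒ K = 250.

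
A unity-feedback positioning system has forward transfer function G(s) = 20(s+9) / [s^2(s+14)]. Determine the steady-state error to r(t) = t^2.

7/45

The open loop has two poles at the origin → type 2 system.
K_a = lim_{s→0} s^2·G(s) = 20·9 / (14) = 90/7.
r(t) = t^2 gives R(s) = 2/s^3.
e_ss = 2/K_a = 2/(90/7) = 7/45.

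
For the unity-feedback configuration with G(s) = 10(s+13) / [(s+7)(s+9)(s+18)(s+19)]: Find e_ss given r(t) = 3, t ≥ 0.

32319/10838

G(s) has no factors of s in the denominator, so the system is type 0.
K_p = lim_{s→0} G(s) = 10·13 / (7·9·18·19) = 65/10773.
e_ss = 3/(1 + K_p) = 3/(10838/10773) = 32319/10838.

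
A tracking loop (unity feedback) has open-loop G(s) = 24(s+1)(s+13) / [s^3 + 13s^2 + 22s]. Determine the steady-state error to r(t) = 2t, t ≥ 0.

11/78

Lowest-order denominator term is 22s, so the open loop has 1 pole at the origin → type 1 system.
K_v = lim_{s→0} s·G(s) = 24·1·13 / 22 = 156/11.
e_ss = 2/K_v = 2/(156/11) = 11/78.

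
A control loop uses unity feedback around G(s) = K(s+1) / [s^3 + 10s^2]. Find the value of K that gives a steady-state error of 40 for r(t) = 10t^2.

Factoring s^2 from the denominator leaves a polynomial with constant term 10, so the system is type 2.
K_a = lim_{s→0} s^2·G(s) = K·1 / 10 = 0.1·K.
e_ss = 20/K_a = 40 ⇒ K_a = 0.5 ⇒ K = 0.5/0.1 = 5.

5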